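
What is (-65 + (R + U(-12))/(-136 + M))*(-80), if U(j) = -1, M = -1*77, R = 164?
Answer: 1120640/213 ≈ 5261.2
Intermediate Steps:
M = -77
(-65 + (R + U(-12))/(-136 + M))*(-80) = (-65 + (164 - 1)/(-136 - 77))*(-80) = (-65 + 163/(-213))*(-80) = (-65 + 163*(-1/213))*(-80) = (-65 - 163/213)*(-80) = -14008/213*(-80) = 1120640/213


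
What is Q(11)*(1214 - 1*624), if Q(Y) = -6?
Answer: -3540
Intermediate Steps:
Q(11)*(1214 - 1*624) = -6*(1214 - 1*624) = -6*(1214 - 624) = -6*590 = -3540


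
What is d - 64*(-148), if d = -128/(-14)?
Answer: 66368/7 ≈ 9481.1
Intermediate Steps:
d = 64/7 (d = -128*(-1/14) = 64/7 ≈ 9.1429)
d - 64*(-148) = 64/7 - 64*(-148) = 64/7 + 9472 = 66368/7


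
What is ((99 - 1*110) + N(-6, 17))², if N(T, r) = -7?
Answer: 324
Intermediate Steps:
((99 - 1*110) + N(-6, 17))² = ((99 - 1*110) - 7)² = ((99 - 110) - 7)² = (-11 - 7)² = (-18)² = 324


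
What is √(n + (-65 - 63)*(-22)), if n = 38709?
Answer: 5*√1661 ≈ 203.78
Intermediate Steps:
√(n + (-65 - 63)*(-22)) = √(38709 + (-65 - 63)*(-22)) = √(38709 - 128*(-22)) = √(38709 + 2816) = √41525 = 5*√1661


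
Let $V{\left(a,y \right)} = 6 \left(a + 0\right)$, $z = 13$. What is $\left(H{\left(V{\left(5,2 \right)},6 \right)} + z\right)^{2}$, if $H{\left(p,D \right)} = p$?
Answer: $1849$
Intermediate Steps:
$V{\left(a,y \right)} = 6 a$
$\left(H{\left(V{\left(5,2 \right)},6 \right)} + z\right)^{2} = \left(6 \cdot 5 + 13\right)^{2} = \left(30 + 13\right)^{2} = 43^{2} = 1849$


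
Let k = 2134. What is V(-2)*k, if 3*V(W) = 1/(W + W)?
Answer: -1067/6 ≈ -177.83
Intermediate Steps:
V(W) = 1/(6*W) (V(W) = 1/(3*(W + W)) = 1/(3*((2*W))) = (1/(2*W))/3 = 1/(6*W))
V(-2)*k = ((⅙)/(-2))*2134 = ((⅙)*(-½))*2134 = -1/12*2134 = -1067/6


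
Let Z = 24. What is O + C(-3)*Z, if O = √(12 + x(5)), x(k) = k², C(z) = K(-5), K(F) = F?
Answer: -120 + √37 ≈ -113.92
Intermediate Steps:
C(z) = -5
O = √37 (O = √(12 + 5²) = √(12 + 25) = √37 ≈ 6.0828)
O + C(-3)*Z = √37 - 5*24 = √37 - 120 = -120 + √37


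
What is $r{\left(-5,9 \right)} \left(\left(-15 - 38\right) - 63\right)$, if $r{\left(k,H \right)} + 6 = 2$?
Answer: $464$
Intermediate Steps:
$r{\left(k,H \right)} = -4$ ($r{\left(k,H \right)} = -6 + 2 = -4$)
$r{\left(-5,9 \right)} \left(\left(-15 - 38\right) - 63\right) = - 4 \left(\left(-15 - 38\right) - 63\right) = - 4 \left(-53 - 63\right) = \left(-4\right) \left(-116\right) = 464$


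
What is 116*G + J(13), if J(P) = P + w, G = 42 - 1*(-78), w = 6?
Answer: 13939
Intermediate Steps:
G = 120 (G = 42 + 78 = 120)
J(P) = 6 + P (J(P) = P + 6 = 6 + P)
116*G + J(13) = 116*120 + (6 + 13) = 13920 + 19 = 13939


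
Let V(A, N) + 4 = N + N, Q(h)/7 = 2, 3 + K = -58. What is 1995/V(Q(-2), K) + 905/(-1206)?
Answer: -10000/603 ≈ -16.584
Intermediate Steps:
K = -61 (K = -3 - 58 = -61)
Q(h) = 14 (Q(h) = 7*2 = 14)
V(A, N) = -4 + 2*N (V(A, N) = -4 + (N + N) = -4 + 2*N)
1995/V(Q(-2), K) + 905/(-1206) = 1995/(-4 + 2*(-61)) + 905/(-1206) = 1995/(-4 - 122) + 905*(-1/1206) = 1995/(-126) - 905/1206 = 1995*(-1/126) - 905/1206 = -95/6 - 905/1206 = -10000/603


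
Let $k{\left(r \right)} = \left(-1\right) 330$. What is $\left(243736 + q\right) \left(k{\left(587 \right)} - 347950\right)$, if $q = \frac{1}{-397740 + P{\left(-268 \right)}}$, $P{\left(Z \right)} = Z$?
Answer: $- \frac{4223281498810545}{49751} \approx -8.4888 \cdot 10^{10}$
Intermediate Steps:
$k{\left(r \right)} = -330$
$q = - \frac{1}{398008}$ ($q = \frac{1}{-397740 - 268} = \frac{1}{-398008} = - \frac{1}{398008} \approx -2.5125 \cdot 10^{-6}$)
$\left(243736 + q\right) \left(k{\left(587 \right)} - 347950\right) = \left(243736 - \frac{1}{398008}\right) \left(-330 - 347950\right) = \frac{97008877887}{398008} \left(-348280\right) = - \frac{4223281498810545}{49751}$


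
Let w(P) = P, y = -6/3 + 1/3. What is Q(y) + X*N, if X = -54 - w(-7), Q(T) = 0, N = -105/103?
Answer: 4935/103 ≈ 47.913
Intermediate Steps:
y = -5/3 (y = -6*⅓ + 1*(⅓) = -2 + ⅓ = -5/3 ≈ -1.6667)
N = -105/103 (N = -105*1/103 = -105/103 ≈ -1.0194)
X = -47 (X = -54 - 1*(-7) = -54 + 7 = -47)
Q(y) + X*N = 0 - 47*(-105/103) = 0 + 4935/103 = 4935/103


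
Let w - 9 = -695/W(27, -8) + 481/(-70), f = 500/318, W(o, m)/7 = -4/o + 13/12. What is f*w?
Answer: -18388775/112413 ≈ -163.58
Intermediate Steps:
W(o, m) = 91/12 - 28/o (W(o, m) = 7*(-4/o + 13/12) = 7*(13/12 - 4/o) = 91/12 - 28/o)
f = 250/159 (f = 500*(1/318) = 250/159 ≈ 1.5723)
w = -735551/7070 (w = 9 + (-695/(91/12 - 28/27) + 481/(-70)) = 9 + (-695/(91/12 - 28*1/27) + 481*(-1/70)) = 9 + (-695/(91/12 - 28/27) - 481/70) = 9 + (-695/707/108 - 481/70) = 9 + (-695*108/707 - 481/70) = 9 + (-75060/707 - 481/70) = 9 - 799181/7070 = -735551/7070 ≈ -104.04)
f*w = (250/159)*(-735551/7070) = -18388775/112413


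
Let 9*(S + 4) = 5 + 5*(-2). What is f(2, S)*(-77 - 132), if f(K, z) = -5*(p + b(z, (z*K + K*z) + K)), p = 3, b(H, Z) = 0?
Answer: 3135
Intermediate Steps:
S = -41/9 (S = -4 + (5 + 5*(-2))/9 = -4 + (5 - 10)/9 = -4 + (⅑)*(-5) = -4 - 5/9 = -41/9 ≈ -4.5556)
f(K, z) = -15 (f(K, z) = -5*(3 + 0) = -5*3 = -15)
f(2, S)*(-77 - 132) = -15*(-77 - 132) = -15*(-209) = 3135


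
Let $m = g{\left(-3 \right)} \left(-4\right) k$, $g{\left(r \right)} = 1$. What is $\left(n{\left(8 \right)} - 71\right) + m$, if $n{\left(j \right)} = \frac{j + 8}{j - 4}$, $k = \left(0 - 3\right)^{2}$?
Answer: $-103$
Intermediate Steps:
$k = 9$ ($k = \left(-3\right)^{2} = 9$)
$n{\left(j \right)} = \frac{8 + j}{-4 + j}$
$m = -36$ ($m = 1 \left(-4\right) 9 = \left(-4\right) 9 = -36$)
$\left(n{\left(8 \right)} - 71\right) + m = \left(\frac{8 + 8}{-4 + 8} - 71\right) - 36 = \left(\frac{1}{4} \cdot 16 - 71\right) - 36 = \left(4 - 71\right) - 36 = -67 - 36 = -103$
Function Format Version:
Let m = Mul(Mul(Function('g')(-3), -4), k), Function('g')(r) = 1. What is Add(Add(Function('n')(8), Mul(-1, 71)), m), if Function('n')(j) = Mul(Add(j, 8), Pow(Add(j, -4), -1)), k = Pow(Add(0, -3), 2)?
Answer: -103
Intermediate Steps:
k = 9 (k = Pow(-3, 2) = 9)
Function('n')(j) = Mul(Pow(Add(-4, j), -1), Add(8, j)) (Function('n')(j) = Mul(Add(8, j), Pow(Add(-4, j), -1)) = Mul(Pow(Add(-4, j), -1), Add(8, j)))
m = -36 (m = Mul(Mul(1, -4), 9) = Mul(-4, 9) = -36)
Add(Add(Function('n')(8), Mul(-1, 71)), m) = Add(Add(Mul(Pow(Add(-4, 8), -1), Add(8, 8)), Mul(-1, 71)), -36) = Add(Add(Mul(Pow(4, -1), 16), -71), -36) = Add(Add(Mul(Rational(1, 4), 16), -71), -36) = Add(Add(4, -71), -36) = Add(-67, -36) = -103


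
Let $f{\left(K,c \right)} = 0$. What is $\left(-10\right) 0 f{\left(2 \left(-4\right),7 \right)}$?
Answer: $0$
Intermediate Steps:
$\left(-10\right) 0 f{\left(2 \left(-4\right),7 \right)} = \left(-10\right) 0 \cdot 0 = 0 \cdot 0 = 0$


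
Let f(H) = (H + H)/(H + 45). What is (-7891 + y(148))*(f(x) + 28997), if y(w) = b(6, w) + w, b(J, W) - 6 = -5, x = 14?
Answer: -13245408442/59 ≈ -2.2450e+8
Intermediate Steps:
b(J, W) = 1 (b(J, W) = 6 - 5 = 1)
f(H) = 2*H/(45 + H) (f(H) = (2*H)/(45 + H) = 2*H/(45 + H))
y(w) = 1 + w
(-7891 + y(148))*(f(x) + 28997) = (-7891 + (1 + 148))*(2*14/(45 + 14) + 28997) = (-7891 + 149)*(2*14/59 + 28997) = -7742*(2*14*(1/59) + 28997) = -7742*(28/59 + 28997) = -7742*1710851/59 = -13245408442/59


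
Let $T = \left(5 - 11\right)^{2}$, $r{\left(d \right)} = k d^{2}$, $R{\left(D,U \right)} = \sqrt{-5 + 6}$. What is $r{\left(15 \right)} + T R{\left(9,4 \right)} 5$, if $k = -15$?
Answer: $-3195$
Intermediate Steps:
$R{\left(D,U \right)} = 1$ ($R{\left(D,U \right)} = \sqrt{1} = 1$)
$r{\left(d \right)} = - 15 d^{2}$
$T = 36$ ($T = \left(-6\right)^{2} = 36$)
$r{\left(15 \right)} + T R{\left(9,4 \right)} 5 = - 15 \cdot 15^{2} + 36 \cdot 1 \cdot 5 = \left(-15\right) 225 + 36 \cdot 5 = -3375 + 180 = -3195$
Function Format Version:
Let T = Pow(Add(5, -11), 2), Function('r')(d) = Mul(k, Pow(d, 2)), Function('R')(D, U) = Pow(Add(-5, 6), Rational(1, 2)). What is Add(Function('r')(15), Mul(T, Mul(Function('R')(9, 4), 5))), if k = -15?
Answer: -3195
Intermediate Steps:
Function('R')(D, U) = 1 (Function('R')(D, U) = Pow(1, Rational(1, 2)) = 1)
Function('r')(d) = Mul(-15, Pow(d, 2))
T = 36 (T = Pow(-6, 2) = 36)
Add(Function('r')(15), Mul(T, Mul(Function('R')(9, 4), 5))) = Add(Mul(-15, Pow(15, 2)), Mul(36, Mul(1, 5))) = Add(Mul(-15, 225), Mul(36, 5)) = Add(-3375, 180) = -3195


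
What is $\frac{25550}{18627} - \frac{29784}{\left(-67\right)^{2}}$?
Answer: $- \frac{62870374}{11945229} \approx -5.2632$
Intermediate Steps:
$\frac{25550}{18627} - \frac{29784}{\left(-67\right)^{2}} = 25550 \cdot \frac{1}{18627} - \frac{29784}{4489} = \frac{3650}{2661} - \frac{29784}{4489} = - \frac{62870374}{11945229}$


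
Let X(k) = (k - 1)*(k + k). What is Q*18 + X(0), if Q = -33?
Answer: -594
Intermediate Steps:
X(k) = 2*k*(-1 + k) (X(k) = (-1 + k)*(2*k) = 2*k*(-1 + k))
Q*18 + X(0) = -33*18 + 2*0*(-1 + 0) = -594 + 2*0*(-1) = -594 + 0 = -594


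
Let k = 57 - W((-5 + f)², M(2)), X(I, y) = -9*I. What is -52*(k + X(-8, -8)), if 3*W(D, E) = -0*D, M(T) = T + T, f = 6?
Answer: -6708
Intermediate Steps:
M(T) = 2*T
W(D, E) = 0 (W(D, E) = (-0*D)/3 = (-1*0)/3 = (⅓)*0 = 0)
k = 57 (k = 57 - 1*0 = 57 + 0 = 57)
-52*(k + X(-8, -8)) = -52*(57 - 9*(-8)) = -52*(57 + 72) = -52*129 = -6708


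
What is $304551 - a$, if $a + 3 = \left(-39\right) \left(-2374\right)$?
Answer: $211968$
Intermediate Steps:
$a = 92583$ ($a = -3 - -92586 = -3 + 92586 = 92583$)
$304551 - a = 304551 - 92583 = 211968$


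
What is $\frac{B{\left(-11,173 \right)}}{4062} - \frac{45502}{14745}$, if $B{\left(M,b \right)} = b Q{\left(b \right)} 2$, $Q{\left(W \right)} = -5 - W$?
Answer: $- \frac{182157364}{9982365} \approx -18.248$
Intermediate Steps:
$B{\left(M,b \right)} = 2 b \left(-5 - b\right)$ ($B{\left(M,b \right)} = b \left(-5 - b\right) 2 = 2 b \left(-5 - b\right)$)
$\frac{B{\left(-11,173 \right)}}{4062} - \frac{45502}{14745} = \frac{\left(-2\right) 173 \left(5 + 173\right)}{4062} - \frac{45502}{14745} = \left(-2\right) 173 \cdot 178 \cdot \frac{1}{4062} - \frac{45502}{14745} = \left(-61588\right) \frac{1}{4062} - \frac{45502}{14745} = - \frac{30794}{2031} - \frac{45502}{14745} = - \frac{182157364}{9982365}$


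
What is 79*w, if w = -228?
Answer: -18012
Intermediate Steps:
79*w = 79*(-228) = -18012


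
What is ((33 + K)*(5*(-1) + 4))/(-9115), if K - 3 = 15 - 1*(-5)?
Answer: 56/9115 ≈ 0.0061437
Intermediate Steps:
K = 23 (K = 3 + (15 - 1*(-5)) = 3 + (15 + 5) = 3 + 20 = 23)
((33 + K)*(5*(-1) + 4))/(-9115) = ((33 + 23)*(5*(-1) + 4))/(-9115) = (56*(-5 + 4))*(-1/9115) = (56*(-1))*(-1/9115) = -56*(-1/9115) = 56/9115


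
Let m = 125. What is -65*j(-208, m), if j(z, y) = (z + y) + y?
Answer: -2730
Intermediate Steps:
j(z, y) = z + 2*y (j(z, y) = (y + z) + y = z + 2*y)
-65*j(-208, m) = -65*(-208 + 2*125) = -65*(-208 + 250) = -65*42 = -2730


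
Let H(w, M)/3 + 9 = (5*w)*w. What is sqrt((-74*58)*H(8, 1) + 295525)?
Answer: 47*I*sqrt(1679) ≈ 1925.9*I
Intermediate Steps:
H(w, M) = -27 + 15*w**2 (H(w, M) = -27 + 3*((5*w)*w) = -27 + 3*(5*w**2) = -27 + 15*w**2)
sqrt((-74*58)*H(8, 1) + 295525) = sqrt((-74*58)*(-27 + 15*8**2) + 295525) = sqrt(-4292*(-27 + 15*64) + 295525) = sqrt(-4292*(-27 + 960) + 295525) = sqrt(-4292*933 + 295525) = sqrt(-4004436 + 295525) = sqrt(-3708911) = 47*I*sqrt(1679)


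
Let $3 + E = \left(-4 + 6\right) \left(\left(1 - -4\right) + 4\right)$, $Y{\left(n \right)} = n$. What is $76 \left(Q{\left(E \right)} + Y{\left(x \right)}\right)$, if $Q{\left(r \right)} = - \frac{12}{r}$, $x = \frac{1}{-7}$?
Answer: $- \frac{2508}{35} \approx -71.657$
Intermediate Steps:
$x = - \frac{1}{7} \approx -0.14286$
$E = 15$ ($E = -3 + \left(-4 + 6\right) \left(\left(1 - -4\right) + 4\right) = -3 + 2 \left(\left(1 + 4\right) + 4\right) = -3 + 2 \left(5 + 4\right) = -3 + 2 \cdot 9 = -3 + 18 = 15$)
$76 \left(Q{\left(E \right)} + Y{\left(x \right)}\right) = 76 \left(- \frac{12}{15} - \frac{1}{7}\right) = 76 \left(\left(-12\right) \frac{1}{15} - \frac{1}{7}\right) = 76 \left(- \frac{4}{5} - \frac{1}{7}\right) = 76 \left(- \frac{33}{35}\right) = - \frac{2508}{35}$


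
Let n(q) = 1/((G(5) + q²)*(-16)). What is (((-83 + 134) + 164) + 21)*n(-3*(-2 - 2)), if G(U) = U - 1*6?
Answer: -59/572 ≈ -0.10315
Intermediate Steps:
G(U) = -6 + U (G(U) = U - 6 = -6 + U)
n(q) = -1/(16*(-1 + q²)) (n(q) = 1/(((-6 + 5) + q²)*(-16)) = -1/16/(-1 + q²) = -1/(16*(-1 + q²)))
(((-83 + 134) + 164) + 21)*n(-3*(-2 - 2)) = (((-83 + 134) + 164) + 21)*(-1/(-16 + 16*(-3*(-2 - 2))²)) = ((51 + 164) + 21)*(-1/(-16 + 16*(-3*(-4))²)) = (215 + 21)*(-1/(-16 + 16*12²)) = 236*(-1/(-16 + 16*144)) = 236*(-1/(-16 + 2304)) = 236*(-1/2288) = -59/572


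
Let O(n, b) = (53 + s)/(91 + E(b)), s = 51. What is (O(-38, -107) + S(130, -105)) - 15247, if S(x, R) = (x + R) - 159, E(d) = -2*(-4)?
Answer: -1522615/99 ≈ -15380.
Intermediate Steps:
E(d) = 8
S(x, R) = -159 + R + x (S(x, R) = (R + x) - 159 = -159 + R + x)
O(n, b) = 104/99 (O(n, b) = (53 + 51)/(91 + 8) = 104/99)
(O(-38, -107) + S(130, -105)) - 15247 = (104/99 + (-159 - 105 + 130)) - 15247 = (104/99 - 134) - 15247 = -13162/99 - 15247 = -1522615/99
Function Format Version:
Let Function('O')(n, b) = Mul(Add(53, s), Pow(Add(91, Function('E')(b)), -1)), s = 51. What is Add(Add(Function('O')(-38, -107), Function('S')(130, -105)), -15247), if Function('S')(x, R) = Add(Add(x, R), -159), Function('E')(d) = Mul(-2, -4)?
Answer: Rational(-1522615, 99) ≈ -15380.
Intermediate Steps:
Function('E')(d) = 8
Function('S')(x, R) = Add(-159, R, x) (Function('S')(x, R) = Add(Add(R, x), -159) = Add(-159, R, x))
Function('O')(n, b) = Rational(104, 99) (Function('O')(n, b) = Mul(Add(53, 51), Pow(Add(91, 8), -1)) = Mul(104, Pow(99, -1)) = Mul(104, Rational(1, 99)) = Rational(104, 99))
Add(Add(Function('O')(-38, -107), Function('S')(130, -105)), -15247) = Add(Add(Rational(104, 99), Add(-159, -105, 130)), -15247) = Add(Add(Rational(104, 99), -134), -15247) = Add(Rational(-13162, 99), -15247) = Rational(-1522615, 99)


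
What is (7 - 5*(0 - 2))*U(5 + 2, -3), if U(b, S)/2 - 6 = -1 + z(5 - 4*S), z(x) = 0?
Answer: 170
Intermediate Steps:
U(b, S) = 10 (U(b, S) = 12 + 2*(-1 + 0) = 12 + 2*(-1) = 12 - 2 = 10)
(7 - 5*(0 - 2))*U(5 + 2, -3) = (7 - 5*(0 - 2))*10 = (7 - 5*(-2))*10 = (7 + 10)*10 = 17*10 = 170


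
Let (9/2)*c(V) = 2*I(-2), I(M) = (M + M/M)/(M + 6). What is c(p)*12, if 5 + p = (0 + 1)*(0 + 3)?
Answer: -4/3 ≈ -1.3333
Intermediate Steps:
I(M) = (1 + M)/(6 + M) (I(M) = (M + 1)/(6 + M) = (1 + M)/(6 + M))
p = -2 (p = -5 + (0 + 1)*(0 + 3) = -5 + 1*3 = -5 + 3 = -2)
c(V) = -1/9 (c(V) = 2*(2*((1 - 2)/(6 - 2)))/9 = 2*(2*(-1/4))/9 = (2/9)*(-1/2) = -1/9)
c(p)*12 = -1/9*12 = -4/3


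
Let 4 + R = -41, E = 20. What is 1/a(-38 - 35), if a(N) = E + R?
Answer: -1/25 ≈ -0.040000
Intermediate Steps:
R = -45 (R = -4 - 41 = -45)
a(N) = -25 (a(N) = 20 - 45 = -25)
1/a(-38 - 35) = 1/(-25) = -1/25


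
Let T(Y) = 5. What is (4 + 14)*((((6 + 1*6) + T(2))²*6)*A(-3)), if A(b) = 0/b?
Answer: 0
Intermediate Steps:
A(b) = 0
(4 + 14)*((((6 + 1*6) + T(2))²*6)*A(-3)) = (4 + 14)*((((6 + 1*6) + 5)²*6)*0) = 18*((((6 + 6) + 5)²*6)*0) = 18*(((12 + 5)²*6)*0) = 18*((17²*6)*0) = 18*((289*6)*0) = 18*(1734*0) = 18*0 = 0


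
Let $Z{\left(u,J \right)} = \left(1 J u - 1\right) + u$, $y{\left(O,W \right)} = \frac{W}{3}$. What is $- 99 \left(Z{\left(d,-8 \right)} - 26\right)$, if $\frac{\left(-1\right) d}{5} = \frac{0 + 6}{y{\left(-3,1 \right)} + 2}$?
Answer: $-6237$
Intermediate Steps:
$y{\left(O,W \right)} = \frac{W}{3}$ ($y{\left(O,W \right)} = W \frac{1}{3} = \frac{W}{3}$)
$d = - \frac{90}{7}$ ($d = - 5 \frac{0 + 6}{\frac{1}{3} \cdot 1 + 2} = - 5 \frac{6}{\frac{1}{3} + 2} = - 5 \frac{6}{\frac{7}{3}} = - 5 \cdot 6 \cdot \frac{3}{7} = \left(-5\right) \frac{18}{7} = - \frac{90}{7} \approx -12.857$)
$Z{\left(u,J \right)} = -1 + u + J u$ ($Z{\left(u,J \right)} = \left(J u - 1\right) + u = \left(-1 + J u\right) + u = -1 + u + J u$)
$- 99 \left(Z{\left(d,-8 \right)} - 26\right) = - 99 \left(\left(-1 - \frac{90}{7} - - \frac{720}{7}\right) - 26\right) = - 99 \left(\left(-1 - \frac{90}{7} + \frac{720}{7}\right) - 26\right) = - 99 \left(89 - 26\right) = \left(-99\right) 63 = -6237$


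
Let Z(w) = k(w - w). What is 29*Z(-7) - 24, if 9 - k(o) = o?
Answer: 237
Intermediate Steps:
k(o) = 9 - o
Z(w) = 9 (Z(w) = 9 - (w - w) = 9 - 1*0 = 9 + 0 = 9)
29*Z(-7) - 24 = 29*9 - 24 = 261 - 24 = 237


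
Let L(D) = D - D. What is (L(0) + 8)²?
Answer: 64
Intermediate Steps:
L(D) = 0
(L(0) + 8)² = (0 + 8)² = 8² = 64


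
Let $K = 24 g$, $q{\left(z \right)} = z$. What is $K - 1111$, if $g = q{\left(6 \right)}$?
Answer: $-967$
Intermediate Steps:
$g = 6$
$K = 144$ ($K = 24 \cdot 6 = 144$)
$K - 1111 = 144 - 1111 = -967$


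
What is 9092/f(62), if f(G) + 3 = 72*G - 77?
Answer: 2273/1096 ≈ 2.0739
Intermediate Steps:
f(G) = -80 + 72*G (f(G) = -3 + (72*G - 77) = -3 + (-77 + 72*G) = -80 + 72*G)
9092/f(62) = 9092/(-80 + 72*62) = 9092/(-80 + 4464) = 9092/4384 = 9092*(1/4384) = 2273/1096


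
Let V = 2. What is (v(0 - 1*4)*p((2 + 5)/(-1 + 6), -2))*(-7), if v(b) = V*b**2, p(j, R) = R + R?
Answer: 896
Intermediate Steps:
p(j, R) = 2*R
v(b) = 2*b**2
(v(0 - 1*4)*p((2 + 5)/(-1 + 6), -2))*(-7) = ((2*(0 - 1*4)**2)*(2*(-2)))*(-7) = ((2*(0 - 4)**2)*(-4))*(-7) = ((2*(-4)**2)*(-4))*(-7) = ((2*16)*(-4))*(-7) = (32*(-4))*(-7) = -128*(-7) = 896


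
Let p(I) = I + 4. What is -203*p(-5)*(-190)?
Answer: -38570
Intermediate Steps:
p(I) = 4 + I
-203*p(-5)*(-190) = -203*(4 - 5)*(-190) = -203*(-1)*(-190) = 203*(-190) = -38570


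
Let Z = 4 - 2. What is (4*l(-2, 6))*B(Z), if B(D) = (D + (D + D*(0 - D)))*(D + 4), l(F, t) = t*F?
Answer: 0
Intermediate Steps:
l(F, t) = F*t
Z = 2
B(D) = (4 + D)*(-D² + 2*D) (B(D) = (D + (D + D*(-D)))*(4 + D) = (D + (D - D²))*(4 + D) = (-D² + 2*D)*(4 + D) = (4 + D)*(-D² + 2*D))
(4*l(-2, 6))*B(Z) = (4*(-2*6))*(2*(8 - 1*2² - 2*2)) = (4*(-12))*(2*(8 - 1*4 - 4)) = -96*(8 - 4 - 4) = -96*0 = -48*0 = 0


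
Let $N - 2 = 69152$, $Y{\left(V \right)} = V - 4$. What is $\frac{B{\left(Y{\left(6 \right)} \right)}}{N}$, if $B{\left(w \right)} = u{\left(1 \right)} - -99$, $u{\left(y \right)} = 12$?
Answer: $\frac{111}{69154} \approx 0.0016051$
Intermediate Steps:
$Y{\left(V \right)} = -4 + V$
$N = 69154$ ($N = 2 + 69152 = 69154$)
$B{\left(w \right)} = 111$ ($B{\left(w \right)} = 12 - -99 = 12 + 99 = 111$)
$\frac{B{\left(Y{\left(6 \right)} \right)}}{N} = \frac{111}{69154}$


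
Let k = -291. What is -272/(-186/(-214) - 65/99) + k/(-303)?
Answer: -72698113/56863 ≈ -1278.5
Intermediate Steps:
-272/(-186/(-214) - 65/99) + k/(-303) = -272/(-186/(-214) - 65/99) - 291/(-303) = -272/(-186*(-1/214) - 65*1/99) - 291*(-1/303) = -272/(93/107 - 65/99) + 97/101 = -272/2252/10593 + 97/101 = -272*10593/2252 + 97/101 = -720324/563 + 97/101 = -72698113/56863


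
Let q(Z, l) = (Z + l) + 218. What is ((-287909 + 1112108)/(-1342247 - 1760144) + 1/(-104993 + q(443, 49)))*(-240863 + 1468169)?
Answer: -35163563314336216/107842213551 ≈ -3.2607e+5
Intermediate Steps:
q(Z, l) = 218 + Z + l
((-287909 + 1112108)/(-1342247 - 1760144) + 1/(-104993 + q(443, 49)))*(-240863 + 1468169) = ((-287909 + 1112108)/(-1342247 - 1760144) + 1/(-104993 + (218 + 443 + 49)))*(-240863 + 1468169) = (824199/(-3102391) + 1/(-104993 + 710))*1227306 = (824199*(-1/3102391) + 1/(-104283))*1227306 = (-824199/3102391 - 1/104283)*1227306 = -85953046708/323526640653*1227306 = -35163563314336216/107842213551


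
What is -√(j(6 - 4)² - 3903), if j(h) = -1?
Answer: -I*√3902 ≈ -62.466*I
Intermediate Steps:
-√(j(6 - 4)² - 3903) = -√((-1)² - 3903) = -√(1 - 3903) = -√(-3902) = -I*√3902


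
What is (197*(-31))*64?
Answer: -390848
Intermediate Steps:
(197*(-31))*64 = -6107*64 = -390848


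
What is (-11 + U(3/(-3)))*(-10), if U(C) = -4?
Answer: 150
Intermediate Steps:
(-11 + U(3/(-3)))*(-10) = (-11 - 4)*(-10) = -15*(-10) = 150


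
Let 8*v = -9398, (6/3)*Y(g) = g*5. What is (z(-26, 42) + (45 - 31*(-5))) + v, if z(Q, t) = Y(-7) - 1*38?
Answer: -4121/4 ≈ -1030.3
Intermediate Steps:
Y(g) = 5*g/2 (Y(g) = (g*5)/2 = (5*g)/2 = 5*g/2)
z(Q, t) = -111/2 (z(Q, t) = (5/2)*(-7) - 1*38 = -35/2 - 38 = -111/2)
v = -4699/4 (v = (1/8)*(-9398) = -4699/4 ≈ -1174.8)
(z(-26, 42) + (45 - 31*(-5))) + v = (-111/2 + (45 - 31*(-5))) - 4699/4 = (-111/2 + (45 + 155)) - 4699/4 = (-111/2 + 200) - 4699/4 = 289/2 - 4699/4 = -4121/4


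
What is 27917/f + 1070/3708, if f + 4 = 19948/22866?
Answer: -147932858141/16573833 ≈ -8925.7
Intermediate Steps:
f = -35758/11433 (f = -4 + 19948/22866 = -4 + 19948*(1/22866) = -4 + 9974/11433 = -35758/11433 ≈ -3.1276)
27917/f + 1070/3708 = 27917/(-35758/11433) + 1070/3708 = 27917*(-11433/35758) + 1070*(1/3708) = -319175061/35758 + 535/1854 = -147932858141/16573833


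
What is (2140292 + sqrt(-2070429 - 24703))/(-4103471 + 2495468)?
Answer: -2140292/1608003 - 2*I*sqrt(523783)/1608003 ≈ -1.331 - 0.00090016*I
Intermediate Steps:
(2140292 + sqrt(-2070429 - 24703))/(-4103471 + 2495468) = (2140292 + sqrt(-2095132))/(-1608003) = (2140292 + 2*I*sqrt(523783))*(-1/1608003) = -2140292/1608003 - 2*I*sqrt(523783)/1608003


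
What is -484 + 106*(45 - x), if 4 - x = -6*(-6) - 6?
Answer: 7042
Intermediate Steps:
x = -26 (x = 4 - (-6*(-6) - 6) = 4 - (36 - 6) = 4 - 1*30 = 4 - 30 = -26)
-484 + 106*(45 - x) = -484 + 106*(45 - 1*(-26)) = -484 + 106*(45 + 26) = -484 + 106*71 = -484 + 7526 = 7042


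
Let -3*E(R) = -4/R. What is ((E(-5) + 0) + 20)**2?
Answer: 87616/225 ≈ 389.40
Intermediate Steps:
E(R) = 4/(3*R) (E(R) = -(-4)/(3*R) = 4/(3*R))
((E(-5) + 0) + 20)**2 = (((4/3)/(-5) + 0) + 20)**2 = (((4/3)*(-1/5) + 0) + 20)**2 = ((-4/15 + 0) + 20)**2 = (-4/15 + 20)**2 = (296/15)**2 = 87616/225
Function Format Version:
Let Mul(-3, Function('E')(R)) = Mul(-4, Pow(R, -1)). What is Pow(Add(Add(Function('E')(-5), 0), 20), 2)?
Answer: Rational(87616, 225) ≈ 389.40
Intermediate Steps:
Function('E')(R) = Mul(Rational(4, 3), Pow(R, -1)) (Function('E')(R) = Mul(Rational(-1, 3), Mul(-4, Pow(R, -1))) = Mul(Rational(4, 3), Pow(R, -1)))
Pow(Add(Add(Function('E')(-5), 0), 20), 2) = Pow(Add(Add(Mul(Rational(4, 3), Pow(-5, -1)), 0), 20), 2) = Pow(Add(Add(Mul(Rational(4, 3), Rational(-1, 5)), 0), 20), 2) = Pow(Add(Add(Rational(-4, 15), 0), 20), 2) = Pow(Add(Rational(-4, 15), 20), 2) = Pow(Rational(296, 15), 2) = Rational(87616, 225)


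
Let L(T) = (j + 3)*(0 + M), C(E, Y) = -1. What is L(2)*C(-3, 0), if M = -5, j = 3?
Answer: 30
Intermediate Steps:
L(T) = -30 (L(T) = (3 + 3)*(0 - 5) = 6*(-5) = -30)
L(2)*C(-3, 0) = -30*(-1) = 30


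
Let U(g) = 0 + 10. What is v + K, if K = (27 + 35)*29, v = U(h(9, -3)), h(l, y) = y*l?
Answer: 1808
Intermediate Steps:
h(l, y) = l*y
U(g) = 10
v = 10
K = 1798 (K = 62*29 = 1798)
v + K = 10 + 1798 = 1808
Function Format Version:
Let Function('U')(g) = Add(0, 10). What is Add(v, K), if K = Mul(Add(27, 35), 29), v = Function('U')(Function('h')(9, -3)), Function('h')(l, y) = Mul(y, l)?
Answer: 1808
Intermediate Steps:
Function('h')(l, y) = Mul(l, y)
Function('U')(g) = 10
v = 10
K = 1798 (K = Mul(62, 29) = 1798)
Add(v, K) = Add(10, 1798) = 1808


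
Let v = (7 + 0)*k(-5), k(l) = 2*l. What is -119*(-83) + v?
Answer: 9807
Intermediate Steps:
v = -70 (v = (7 + 0)*(2*(-5)) = 7*(-10) = -70)
-119*(-83) + v = -119*(-83) - 70 = 9877 - 70 = 9807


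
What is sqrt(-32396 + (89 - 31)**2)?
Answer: 2*I*sqrt(7258) ≈ 170.39*I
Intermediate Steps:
sqrt(-32396 + (89 - 31)**2) = sqrt(-32396 + 58**2) = sqrt(-32396 + 3364) = sqrt(-29032) = 2*I*sqrt(7258)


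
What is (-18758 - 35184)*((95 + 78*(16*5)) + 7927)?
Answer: -769320804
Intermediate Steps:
(-18758 - 35184)*((95 + 78*(16*5)) + 7927) = -53942*((95 + 78*80) + 7927) = -53942*((95 + 6240) + 7927) = -53942*(6335 + 7927) = -53942*14262 = -769320804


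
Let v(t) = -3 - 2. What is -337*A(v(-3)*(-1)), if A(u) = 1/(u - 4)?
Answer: -337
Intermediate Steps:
v(t) = -5
A(u) = 1/(-4 + u)
-337*A(v(-3)*(-1)) = -337/(-4 - 5*(-1)) = -337/(-4 + 5) = -337/1 = -337*1 = -337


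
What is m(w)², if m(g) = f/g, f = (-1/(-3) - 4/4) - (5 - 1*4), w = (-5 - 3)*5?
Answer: 1/576 ≈ 0.0017361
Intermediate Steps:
w = -40 (w = -8*5 = -40)
f = -5/3 (f = (-1*(-⅓) - 4*¼) - (5 - 4) = (⅓ - 1) - 1*1 = -⅔ - 1 = -5/3 ≈ -1.6667)
m(g) = -5/(3*g)
m(w)² = (-5/3/(-40))² = (-5/3*(-1/40))² = (1/24)² = 1/576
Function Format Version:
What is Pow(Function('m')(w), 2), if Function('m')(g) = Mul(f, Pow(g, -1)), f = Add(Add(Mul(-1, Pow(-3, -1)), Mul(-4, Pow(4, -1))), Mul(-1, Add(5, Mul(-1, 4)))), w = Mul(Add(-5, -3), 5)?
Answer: Rational(1, 576) ≈ 0.0017361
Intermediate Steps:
w = -40 (w = Mul(-8, 5) = -40)
f = Rational(-5, 3) (f = Add(Add(Mul(-1, Rational(-1, 3)), Mul(-4, Rational(1, 4))), Mul(-1, Add(5, -4))) = Add(Add(Rational(1, 3), -1), Mul(-1, 1)) = Add(Rational(-2, 3), -1) = Rational(-5, 3) ≈ -1.6667)
Function('m')(g) = Mul(Rational(-5, 3), Pow(g, -1))
Pow(Function('m')(w), 2) = Pow(Mul(Rational(-5, 3), Pow(-40, -1)), 2) = Pow(Mul(Rational(-5, 3), Rational(-1, 40)), 2) = Pow(Rational(1, 24), 2) = Rational(1, 576)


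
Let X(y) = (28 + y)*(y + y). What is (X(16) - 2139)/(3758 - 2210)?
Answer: -17/36 ≈ -0.47222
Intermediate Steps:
X(y) = 2*y*(28 + y) (X(y) = (28 + y)*(2*y) = 2*y*(28 + y))
(X(16) - 2139)/(3758 - 2210) = (2*16*(28 + 16) - 2139)/(3758 - 2210) = (2*16*44 - 2139)/1548 = (1408 - 2139)*(1/1548) = -731*1/1548 = -17/36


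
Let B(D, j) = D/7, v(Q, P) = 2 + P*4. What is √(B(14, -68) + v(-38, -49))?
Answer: 8*I*√3 ≈ 13.856*I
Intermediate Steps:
v(Q, P) = 2 + 4*P
B(D, j) = D/7 (B(D, j) = D*(⅐) = D/7)
√(B(14, -68) + v(-38, -49)) = √((⅐)*14 + (2 + 4*(-49))) = √(2 + (2 - 196)) = √(2 - 194) = √(-192) = 8*I*√3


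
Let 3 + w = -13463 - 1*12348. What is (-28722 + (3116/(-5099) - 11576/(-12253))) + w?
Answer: -3407281925516/62478047 ≈ -54536.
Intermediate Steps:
w = -25814 (w = -3 + (-13463 - 1*12348) = -3 + (-13463 - 12348) = -3 - 25811 = -25814)
(-28722 + (3116/(-5099) - 11576/(-12253))) + w = (-28722 + (3116/(-5099) - 11576/(-12253))) - 25814 = (-28722 + (3116*(-1/5099) - 11576*(-1/12253))) - 25814 = (-28722 + (-3116/5099 + 11576/12253)) - 25814 = (-28722 + 20845676/62478047) - 25814 = -1794473620258/62478047 - 25814 = -3407281925516/62478047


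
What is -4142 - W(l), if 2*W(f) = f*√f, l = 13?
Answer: -4142 - 13*√13/2 ≈ -4165.4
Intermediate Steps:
W(f) = f^(3/2)/2 (W(f) = (f*√f)/2 = f^(3/2)/2)
-4142 - W(l) = -4142 - 13^(3/2)/2 = -4142 - 13*√13/2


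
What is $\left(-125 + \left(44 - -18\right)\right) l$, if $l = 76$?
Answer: $-4788$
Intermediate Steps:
$\left(-125 + \left(44 - -18\right)\right) l = \left(-125 + \left(44 - -18\right)\right) 76 = \left(-125 + \left(44 + 18\right)\right) 76 = \left(-125 + 62\right) 76 = \left(-63\right) 76 = -4788$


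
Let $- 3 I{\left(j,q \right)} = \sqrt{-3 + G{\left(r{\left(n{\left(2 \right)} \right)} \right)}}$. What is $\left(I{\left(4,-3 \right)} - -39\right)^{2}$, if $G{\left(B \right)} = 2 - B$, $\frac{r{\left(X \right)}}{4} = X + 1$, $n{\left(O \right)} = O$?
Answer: $\frac{\left(117 - i \sqrt{13}\right)^{2}}{9} \approx 1519.6 - 93.744 i$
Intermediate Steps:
$r{\left(X \right)} = 4 + 4 X$ ($r{\left(X \right)} = 4 \left(X + 1\right) = 4 \left(1 + X\right) = 4 + 4 X$)
$I{\left(j,q \right)} = - \frac{i \sqrt{13}}{3}$ ($I{\left(j,q \right)} = - \frac{\sqrt{-3 + \left(2 - \left(4 + 4 \cdot 2\right)\right)}}{3} = - \frac{\sqrt{-3 + \left(2 - \left(4 + 8\right)\right)}}{3} = - \frac{\sqrt{-3 + \left(2 - 12\right)}}{3} = - \frac{\sqrt{-3 - 10}}{3} = - \frac{\sqrt{-13}}{3} = - \frac{i \sqrt{13}}{3}$)
$\left(I{\left(4,-3 \right)} - -39\right)^{2} = \left(- \frac{i \sqrt{13}}{3} - -39\right)^{2} = \left(- \frac{i \sqrt{13}}{3} + \left(-25 + 64\right)\right)^{2} = \left(- \frac{i \sqrt{13}}{3} + 39\right)^{2} = \left(39 - \frac{i \sqrt{13}}{3}\right)^{2}$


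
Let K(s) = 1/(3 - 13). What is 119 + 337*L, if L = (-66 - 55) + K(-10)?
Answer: -406917/10 ≈ -40692.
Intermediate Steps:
K(s) = -⅒ (K(s) = 1/(-10) = -⅒)
L = -1211/10 (L = (-66 - 55) - ⅒ = -121 - ⅒ = -1211/10 ≈ -121.10)
119 + 337*L = 119 + 337*(-1211/10) = 119 - 408107/10 = -406917/10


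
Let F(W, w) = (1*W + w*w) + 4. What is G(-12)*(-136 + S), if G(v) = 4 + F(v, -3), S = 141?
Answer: 25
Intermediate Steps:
F(W, w) = 4 + W + w² (F(W, w) = (W + w²) + 4 = 4 + W + w²)
G(v) = 17 + v (G(v) = 4 + (4 + v + (-3)²) = 4 + (4 + v + 9) = 4 + (13 + v) = 17 + v)
G(-12)*(-136 + S) = (17 - 12)*(-136 + 141) = 5*5 = 25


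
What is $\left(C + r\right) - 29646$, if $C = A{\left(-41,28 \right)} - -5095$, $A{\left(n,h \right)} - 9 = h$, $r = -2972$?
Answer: $-27486$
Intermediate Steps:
$A{\left(n,h \right)} = 9 + h$
$C = 5132$ ($C = \left(9 + 28\right) - -5095 = 37 + 5095 = 5132$)
$\left(C + r\right) - 29646 = \left(5132 - 2972\right) - 29646 = 2160 - 29646 = -27486$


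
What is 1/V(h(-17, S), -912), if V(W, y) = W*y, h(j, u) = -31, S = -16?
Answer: 1/28272 ≈ 3.5371e-5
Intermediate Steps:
1/V(h(-17, S), -912) = 1/(-31*(-912)) = 1/28272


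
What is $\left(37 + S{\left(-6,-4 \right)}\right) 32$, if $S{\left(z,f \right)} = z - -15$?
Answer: $1472$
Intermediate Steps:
$S{\left(z,f \right)} = 15 + z$ ($S{\left(z,f \right)} = z + 15 = 15 + z$)
$\left(37 + S{\left(-6,-4 \right)}\right) 32 = \left(37 + \left(15 - 6\right)\right) 32 = \left(37 + 9\right) 32 = 46 \cdot 32 = 1472$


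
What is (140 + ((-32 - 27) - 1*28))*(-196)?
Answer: -10388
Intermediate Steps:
(140 + ((-32 - 27) - 1*28))*(-196) = (140 + (-59 - 28))*(-196) = (140 - 87)*(-196) = 53*(-196) = -10388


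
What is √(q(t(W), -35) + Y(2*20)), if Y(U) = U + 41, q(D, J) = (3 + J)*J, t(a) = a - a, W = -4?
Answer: √1201 ≈ 34.655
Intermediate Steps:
t(a) = 0
q(D, J) = J*(3 + J)
Y(U) = 41 + U
√(q(t(W), -35) + Y(2*20)) = √(-35*(3 - 35) + (41 + 2*20)) = √(-35*(-32) + (41 + 40)) = √(1120 + 81) = √1201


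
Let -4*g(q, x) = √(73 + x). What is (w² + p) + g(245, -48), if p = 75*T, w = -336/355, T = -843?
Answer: -31871901041/504100 ≈ -63225.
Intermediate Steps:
g(q, x) = -√(73 + x)/4
w = -336/355 (w = -336*1/355 = -336/355 ≈ -0.94648)
p = -63225 (p = 75*(-843) = -63225)
(w² + p) + g(245, -48) = ((-336/355)² - 63225) - √(73 - 48)/4 = (112896/126025 - 63225) - √25/4 = -7967817729/126025 - ¼*5 = -7967817729/126025 - 5/4 = -31871901041/504100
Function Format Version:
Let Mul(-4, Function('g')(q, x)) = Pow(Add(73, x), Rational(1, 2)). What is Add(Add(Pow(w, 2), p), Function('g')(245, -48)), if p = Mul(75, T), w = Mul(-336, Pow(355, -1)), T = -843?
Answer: Rational(-31871901041, 504100) ≈ -63225.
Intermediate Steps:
Function('g')(q, x) = Mul(Rational(-1, 4), Pow(Add(73, x), Rational(1, 2)))
w = Rational(-336, 355) (w = Mul(-336, Rational(1, 355)) = Rational(-336, 355) ≈ -0.94648)
p = -63225 (p = Mul(75, -843) = -63225)
Add(Add(Pow(w, 2), p), Function('g')(245, -48)) = Add(Add(Pow(Rational(-336, 355), 2), -63225), Mul(Rational(-1, 4), Pow(Add(73, -48), Rational(1, 2)))) = Add(Add(Rational(112896, 126025), -63225), Mul(Rational(-1, 4), Pow(25, Rational(1, 2)))) = Add(Rational(-7967817729, 126025), Mul(Rational(-1, 4), 5)) = Add(Rational(-7967817729, 126025), Rational(-5, 4)) = Rational(-31871901041, 504100)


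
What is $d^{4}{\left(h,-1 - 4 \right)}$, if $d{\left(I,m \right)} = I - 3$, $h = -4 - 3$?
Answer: $10000$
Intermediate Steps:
$h = -7$ ($h = -4 + \left(-4 + 1\right) = -4 - 3 = -7$)
$d{\left(I,m \right)} = -3 + I$ ($d{\left(I,m \right)} = I - 3 = -3 + I$)
$d^{4}{\left(h,-1 - 4 \right)} = \left(-3 - 7\right)^{4} = \left(-10\right)^{4} = 10000$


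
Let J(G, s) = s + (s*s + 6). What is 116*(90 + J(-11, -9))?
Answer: 19488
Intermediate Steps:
J(G, s) = 6 + s + s**2 (J(G, s) = s + (s**2 + 6) = s + (6 + s**2) = 6 + s + s**2)
116*(90 + J(-11, -9)) = 116*(90 + (6 - 9 + (-9)**2)) = 116*(90 + (6 - 9 + 81)) = 116*(90 + 78) = 116*168 = 19488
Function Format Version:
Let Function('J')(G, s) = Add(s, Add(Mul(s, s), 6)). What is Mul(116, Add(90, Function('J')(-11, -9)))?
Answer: 19488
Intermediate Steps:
Function('J')(G, s) = Add(6, s, Pow(s, 2)) (Function('J')(G, s) = Add(s, Add(Pow(s, 2), 6)) = Add(s, Add(6, Pow(s, 2))) = Add(6, s, Pow(s, 2)))
Mul(116, Add(90, Function('J')(-11, -9))) = Mul(116, Add(90, Add(6, -9, Pow(-9, 2)))) = Mul(116, Add(90, Add(6, -9, 81))) = Mul(116, Add(90, 78)) = Mul(116, 168) = 19488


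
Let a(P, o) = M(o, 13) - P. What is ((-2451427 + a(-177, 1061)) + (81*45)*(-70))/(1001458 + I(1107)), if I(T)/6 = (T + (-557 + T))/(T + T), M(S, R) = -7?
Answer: -998664183/369539659 ≈ -2.7025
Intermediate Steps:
a(P, o) = -7 - P
I(T) = 3*(-557 + 2*T)/T (I(T) = 6*((T + (-557 + T))/(T + T)) = 6*((-557 + 2*T)/((2*T))) = 6*((-557 + 2*T)*(1/(2*T))) = 6*((-557 + 2*T)/(2*T)) = 3*(-557 + 2*T)/T)
((-2451427 + a(-177, 1061)) + (81*45)*(-70))/(1001458 + I(1107)) = ((-2451427 + (-7 - 1*(-177))) + (81*45)*(-70))/(1001458 + (6 - 1671/1107)) = ((-2451427 + (-7 + 177)) + 3645*(-70))/(1001458 + (6 - 1671*1/1107)) = ((-2451427 + 170) - 255150)/(1001458 + (6 - 557/369)) = (-2451257 - 255150)/(1001458 + 1657/369) = -2706407/369539659/369 = -2706407*369/369539659 = -998664183/369539659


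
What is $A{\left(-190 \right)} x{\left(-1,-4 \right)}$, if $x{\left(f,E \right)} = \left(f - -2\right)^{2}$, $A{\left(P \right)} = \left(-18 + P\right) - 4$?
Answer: $-212$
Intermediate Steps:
$A{\left(P \right)} = -22 + P$
$x{\left(f,E \right)} = \left(2 + f\right)^{2}$ ($x{\left(f,E \right)} = \left(f + \left(-2 + 4\right)\right)^{2} = \left(f + 2\right)^{2} = \left(2 + f\right)^{2}$)
$A{\left(-190 \right)} x{\left(-1,-4 \right)} = \left(-22 - 190\right) \left(2 - 1\right)^{2} = - 212 \cdot 1^{2} = \left(-212\right) 1 = -212$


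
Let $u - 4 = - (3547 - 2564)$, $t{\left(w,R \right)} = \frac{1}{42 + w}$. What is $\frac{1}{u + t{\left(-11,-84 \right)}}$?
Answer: $- \frac{31}{30348} \approx -0.0010215$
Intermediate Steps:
$u = -979$ ($u = 4 - \left(3547 - 2564\right) = 4 - 983 = -979$)
$\frac{1}{u + t{\left(-11,-84 \right)}} = \frac{1}{-979 + \frac{1}{42 - 11}} = \frac{1}{-979 + \frac{1}{31}} = \frac{1}{- \frac{30348}{31}} = - \frac{31}{30348}$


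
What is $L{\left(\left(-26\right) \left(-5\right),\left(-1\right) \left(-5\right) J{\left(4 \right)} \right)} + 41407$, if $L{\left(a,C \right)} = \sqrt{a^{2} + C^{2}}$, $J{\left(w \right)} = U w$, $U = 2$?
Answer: $41407 + 10 \sqrt{185} \approx 41543.0$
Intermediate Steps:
$J{\left(w \right)} = 2 w$
$L{\left(a,C \right)} = \sqrt{C^{2} + a^{2}}$
$L{\left(\left(-26\right) \left(-5\right),\left(-1\right) \left(-5\right) J{\left(4 \right)} \right)} + 41407 = \sqrt{\left(\left(-1\right) \left(-5\right) 2 \cdot 4\right)^{2} + \left(\left(-26\right) \left(-5\right)\right)^{2}} + 41407 = \sqrt{\left(5 \cdot 8\right)^{2} + 130^{2}} + 41407 = \sqrt{40^{2} + 16900} + 41407 = \sqrt{1600 + 16900} + 41407 = \sqrt{18500} + 41407 = 10 \sqrt{185} + 41407 = 41407 + 10 \sqrt{185}$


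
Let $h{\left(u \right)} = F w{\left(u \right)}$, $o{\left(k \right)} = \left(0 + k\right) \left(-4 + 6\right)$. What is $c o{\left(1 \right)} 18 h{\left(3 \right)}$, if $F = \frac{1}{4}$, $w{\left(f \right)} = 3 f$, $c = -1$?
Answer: $-81$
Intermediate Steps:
$o{\left(k \right)} = 2 k$ ($o{\left(k \right)} = k 2 = 2 k$)
$F = \frac{1}{4} \approx 0.25$
$h{\left(u \right)} = \frac{3 u}{4}$
$c o{\left(1 \right)} 18 h{\left(3 \right)} = - 2 \cdot 1 \cdot 18 \cdot \frac{3}{4} \cdot 3 = \left(-1\right) 2 \cdot 18 \cdot \frac{9}{4} = \left(-2\right) 18 \cdot \frac{9}{4} = \left(-36\right) \frac{9}{4} = -81$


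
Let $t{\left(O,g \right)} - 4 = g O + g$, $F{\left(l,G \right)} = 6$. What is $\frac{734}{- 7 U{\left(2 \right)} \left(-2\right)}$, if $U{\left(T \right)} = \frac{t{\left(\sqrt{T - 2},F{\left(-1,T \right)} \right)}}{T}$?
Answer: $\frac{367}{35} \approx 10.486$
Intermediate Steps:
$t{\left(O,g \right)} = 4 + g + O g$ ($t{\left(O,g \right)} = 4 + \left(g O + g\right) = 4 + \left(O g + g\right) = 4 + \left(g + O g\right) = 4 + g + O g$)
$U{\left(T \right)} = \frac{10 + 6 \sqrt{-2 + T}}{T}$ ($U{\left(T \right)} = \frac{4 + 6 + \sqrt{T - 2} \cdot 6}{T} = \frac{4 + 6 + \sqrt{-2 + T} 6}{T} = \frac{4 + 6 + 6 \sqrt{-2 + T}}{T} = \frac{10 + 6 \sqrt{-2 + T}}{T}$)
$\frac{734}{- 7 U{\left(2 \right)} \left(-2\right)} = \frac{734}{- 7 \frac{2 \left(5 + 3 \sqrt{-2 + 2}\right)}{2} \left(-2\right)} = \frac{734}{- 7 \cdot 2 \cdot \frac{1}{2} \left(5 + 3 \sqrt{0}\right) \left(-2\right)} = \frac{734}{- 7 \cdot 2 \cdot \frac{1}{2} \left(5 + 3 \cdot 0\right) \left(-2\right)} = \frac{734}{- 7 \cdot 2 \cdot \frac{1}{2} \left(5 + 0\right) \left(-2\right)} = \frac{734}{- 7 \cdot 2 \cdot \frac{1}{2} \cdot 5 \left(-2\right)} = \frac{734}{\left(-7\right) 5 \left(-2\right)} = \frac{734}{\left(-35\right) \left(-2\right)} = \frac{734}{70} = 734 \cdot \frac{1}{70} = \frac{367}{35}$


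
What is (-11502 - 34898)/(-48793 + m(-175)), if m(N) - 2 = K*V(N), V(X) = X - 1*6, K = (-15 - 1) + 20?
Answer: 9280/9903 ≈ 0.93709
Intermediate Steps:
K = 4 (K = -16 + 20 = 4)
V(X) = -6 + X (V(X) = X - 6 = -6 + X)
m(N) = -22 + 4*N (m(N) = 2 + 4*(-6 + N) = 2 + (-24 + 4*N) = -22 + 4*N)
(-11502 - 34898)/(-48793 + m(-175)) = (-11502 - 34898)/(-48793 + (-22 + 4*(-175))) = -46400/(-48793 + (-22 - 700)) = -46400/(-48793 - 722) = -46400/(-49515) = -46400*(-1/49515) = 9280/9903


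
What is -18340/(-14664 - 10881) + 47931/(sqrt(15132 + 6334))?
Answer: 28/39 + 47931*sqrt(21466)/21466 ≈ 327.86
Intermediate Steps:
-18340/(-14664 - 10881) + 47931/(sqrt(15132 + 6334)) = -18340/(-25545) + 47931/(sqrt(21466)) = -18340*(-1/25545) + 47931*(sqrt(21466)/21466) = 28/39 + 47931*sqrt(21466)/21466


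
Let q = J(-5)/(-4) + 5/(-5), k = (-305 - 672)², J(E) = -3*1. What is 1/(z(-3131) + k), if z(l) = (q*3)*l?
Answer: 4/3827509 ≈ 1.0451e-6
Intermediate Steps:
J(E) = -3
k = 954529 (k = (-977)² = 954529)
q = -¼ (q = -3/(-4) + 5/(-5) = -3*(-¼) + 5*(-⅕) = ¾ - 1 = -¼ ≈ -0.25000)
z(l) = -3*l/4 (z(l) = (-¼*3)*l = -3*l/4)
1/(z(-3131) + k) = 1/(-¾*(-3131) + 954529) = 1/(9393/4 + 954529) = 1/(3827509/4) = 4/3827509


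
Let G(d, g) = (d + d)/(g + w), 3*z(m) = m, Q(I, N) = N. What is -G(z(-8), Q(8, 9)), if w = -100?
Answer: -16/273 ≈ -0.058608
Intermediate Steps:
z(m) = m/3
G(d, g) = 2*d/(-100 + g) (G(d, g) = (d + d)/(g - 100) = (2*d)/(-100 + g) = 2*d/(-100 + g))
-G(z(-8), Q(8, 9)) = -2*(⅓)*(-8)/(-100 + 9) = -2*(-8)/(3*(-91)) = -2*(-8)*(-1)/(3*91) = -1*16/273 = -16/273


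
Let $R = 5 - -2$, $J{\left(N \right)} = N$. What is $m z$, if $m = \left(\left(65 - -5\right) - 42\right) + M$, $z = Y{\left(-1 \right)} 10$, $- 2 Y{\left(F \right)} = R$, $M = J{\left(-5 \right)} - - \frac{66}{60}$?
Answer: $- \frac{1687}{2} \approx -843.5$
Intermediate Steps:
$M = - \frac{39}{10}$ ($M = -5 - - \frac{66}{60} = -5 - \left(-66\right) \frac{1}{60} = -5 - - \frac{11}{10} = -5 + \frac{11}{10} = - \frac{39}{10} \approx -3.9$)
$R = 7$ ($R = 5 + 2 = 7$)
$Y{\left(F \right)} = - \frac{7}{2}$ ($Y{\left(F \right)} = \left(- \frac{1}{2}\right) 7 = - \frac{7}{2}$)
$z = -35$ ($z = \left(- \frac{7}{2}\right) 10 = -35$)
$m = \frac{241}{10}$ ($m = \left(\left(65 - -5\right) - 42\right) - \frac{39}{10} = \left(\left(65 + 5\right) - 42\right) - \frac{39}{10} = \left(70 - 42\right) - \frac{39}{10} = 28 - \frac{39}{10} = \frac{241}{10} \approx 24.1$)
$m z = \frac{241}{10} \left(-35\right) = - \frac{1687}{2}$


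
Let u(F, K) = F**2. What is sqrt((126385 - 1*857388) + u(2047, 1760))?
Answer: sqrt(3459206) ≈ 1859.9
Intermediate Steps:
sqrt((126385 - 1*857388) + u(2047, 1760)) = sqrt((126385 - 1*857388) + 2047**2) = sqrt((126385 - 857388) + 4190209) = sqrt(-731003 + 4190209) = sqrt(3459206)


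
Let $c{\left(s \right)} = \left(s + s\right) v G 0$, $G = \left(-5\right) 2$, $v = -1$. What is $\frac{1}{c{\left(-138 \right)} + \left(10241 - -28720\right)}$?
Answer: $\frac{1}{38961} \approx 2.5667 \cdot 10^{-5}$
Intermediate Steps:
$G = -10$
$c{\left(s \right)} = 0$ ($c{\left(s \right)} = \left(s + s\right) \left(-1\right) \left(-10\right) 0 = 2 s \left(-1\right) \left(-10\right) 0 = - 2 s \left(-10\right) 0 = 20 s 0 = 0$)
$\frac{1}{c{\left(-138 \right)} + \left(10241 - -28720\right)} = \frac{1}{0 + \left(10241 - -28720\right)} = \frac{1}{0 + \left(10241 + 28720\right)} = \frac{1}{0 + 38961} = \frac{1}{38961}$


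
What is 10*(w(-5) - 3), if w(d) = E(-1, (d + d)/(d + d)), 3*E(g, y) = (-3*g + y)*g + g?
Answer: -140/3 ≈ -46.667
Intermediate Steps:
E(g, y) = g/3 + g*(y - 3*g)/3 (E(g, y) = ((-3*g + y)*g + g)/3 = ((y - 3*g)*g + g)/3 = (g*(y - 3*g) + g)/3 = (g + g*(y - 3*g))/3 = g/3 + g*(y - 3*g)/3)
w(d) = -5/3 (w(d) = (⅓)*(-1)*(1 + (d + d)/(d + d) - 3*(-1)) = (⅓)*(-1)*(1 + (2*d)/((2*d)) + 3) = (⅓)*(-1)*(1 + (2*d)*(1/(2*d)) + 3) = (⅓)*(-1)*(1 + 1 + 3) = (⅓)*(-1)*5 = -5/3)
10*(w(-5) - 3) = 10*(-5/3 - 3) = 10*(-14/3) = -140/3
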